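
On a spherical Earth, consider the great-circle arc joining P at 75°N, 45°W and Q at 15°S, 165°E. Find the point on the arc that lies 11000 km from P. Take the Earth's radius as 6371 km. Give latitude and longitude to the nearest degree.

≈ 4°N, 168°E

Write both endpoints as unit vectors p₁, p₂ with components (cos φ cos λ, cos φ sin λ, sin φ).
The central angle between the endpoints is δ = arccos(p₁·p₂) ≈ 2.056 rad (117.8°). The total great-circle distance is δ·R ≈ 2.056 × 6371 ≈ 13100 km, so the target fraction is f = 11000/13100 ≈ 0.840.
Interpolate at f ≈ 0.840 with slerp weights a = sin((1−f)δ)/sin δ ≈ 0.366, b = sin(fδ)/sin δ ≈ 1.117.
p = a·p₁ + b·p₂ ≈ (-0.975, 0.212, 0.064); φ = arcsin(p_z) ≈ 3.69°, λ = atan2(p_y, p_x) ≈ 167.72°.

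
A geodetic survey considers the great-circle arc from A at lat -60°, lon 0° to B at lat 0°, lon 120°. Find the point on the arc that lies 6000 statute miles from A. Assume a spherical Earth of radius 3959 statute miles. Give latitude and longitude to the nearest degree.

≈ lat -16°, lon 112°

Write both endpoints as unit vectors p₁, p₂ with components (cos φ cos λ, cos φ sin λ, sin φ).
The central angle between the endpoints is δ = arccos(p₁·p₂) ≈ 1.823 rad (104.5°). The total great-circle distance is δ·R ≈ 1.823 × 3959 ≈ 7219 mi, so the target fraction is f = 6000/7219 ≈ 0.831.
Interpolate at f ≈ 0.831 with slerp weights a = sin((1−f)δ)/sin δ ≈ 0.313, b = sin(fδ)/sin δ ≈ 1.031.
p = a·p₁ + b·p₂ ≈ (-0.359, 0.893, -0.271); φ = arcsin(p_z) ≈ -15.73°, λ = atan2(p_y, p_x) ≈ 111.90°.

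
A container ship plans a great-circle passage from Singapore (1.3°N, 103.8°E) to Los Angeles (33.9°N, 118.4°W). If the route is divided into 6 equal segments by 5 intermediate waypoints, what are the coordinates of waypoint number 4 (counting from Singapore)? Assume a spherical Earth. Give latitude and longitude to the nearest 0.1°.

Write both endpoints as unit vectors p₁, p₂ with components (cos φ cos λ, cos φ sin λ, sin φ).
The central angle between the endpoints is δ = arccos(p₁·p₂) ≈ 2.217 rad (127.0°).
Interpolate at f = 4/6 with slerp weights a = sin((1−f)δ)/sin δ ≈ 0.844, b = sin(fδ)/sin δ ≈ 1.247.
p = a·p₁ + b·p₂ ≈ (-0.693, -0.092, 0.715); φ = arcsin(p_z) ≈ 45.62°, λ = atan2(p_y, p_x) ≈ -172.48°.

≈ (45.6°N, 172.5°W)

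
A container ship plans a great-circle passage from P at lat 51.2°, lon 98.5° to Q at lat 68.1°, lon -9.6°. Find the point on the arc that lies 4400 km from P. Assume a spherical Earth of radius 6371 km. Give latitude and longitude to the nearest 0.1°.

Convert each endpoint to a unit vector on the sphere (x = cos φ cos λ, y = cos φ sin λ, z = sin φ).
The central angle between the endpoints is δ = arccos(p₁·p₂) ≈ 0.863 rad (49.4°). The total great-circle distance is δ·R ≈ 0.863 × 6371 ≈ 5495 km, so the target fraction is f = 4400/5495 ≈ 0.801.
Interpolate at f ≈ 0.801 with slerp weights a = sin((1−f)δ)/sin δ ≈ 0.225, b = sin(fδ)/sin δ ≈ 0.839.
p = a·p₁ + b·p₂ ≈ (0.288, 0.087, 0.954); φ = arcsin(p_z) ≈ 72.51°, λ = atan2(p_y, p_x) ≈ 16.91°.

≈ lat 72.5°, lon 16.9°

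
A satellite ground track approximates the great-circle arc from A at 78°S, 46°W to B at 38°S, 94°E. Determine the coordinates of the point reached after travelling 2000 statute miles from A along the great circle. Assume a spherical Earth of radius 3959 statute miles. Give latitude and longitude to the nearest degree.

≈ 70°S, 80°E

Write both endpoints as unit vectors p₁, p₂ with components (cos φ cos λ, cos φ sin λ, sin φ).
The central angle between the endpoints is δ = arccos(p₁·p₂) ≈ 1.074 rad (61.5°). The total great-circle distance is δ·R ≈ 1.074 × 3959 ≈ 4252 mi, so the target fraction is f = 2000/4252 ≈ 0.470.
Interpolate at f ≈ 0.470 with slerp weights a = sin((1−f)δ)/sin δ ≈ 0.613, b = sin(fδ)/sin δ ≈ 0.551.
p = a·p₁ + b·p₂ ≈ (0.058, 0.341, -0.938); φ = arcsin(p_z) ≈ -69.75°, λ = atan2(p_y, p_x) ≈ 80.32°.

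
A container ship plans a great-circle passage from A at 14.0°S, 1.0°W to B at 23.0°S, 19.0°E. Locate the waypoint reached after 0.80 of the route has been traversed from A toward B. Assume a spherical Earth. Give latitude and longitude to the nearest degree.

The haversine formula gives a central angle δ ≈ 0.366 rad (21.0°) between the endpoints.
Interpolate at f = 0.80 with slerp weights a = sin((1−f)δ)/sin δ ≈ 0.204, b = sin(fδ)/sin δ ≈ 0.806.
p = a·p₁ + b·p₂ ≈ (0.900, 0.238, -0.365); φ = arcsin(p_z) ≈ -21.38°, λ = atan2(p_y, p_x) ≈ 14.82°.

≈ 21°S, 15°E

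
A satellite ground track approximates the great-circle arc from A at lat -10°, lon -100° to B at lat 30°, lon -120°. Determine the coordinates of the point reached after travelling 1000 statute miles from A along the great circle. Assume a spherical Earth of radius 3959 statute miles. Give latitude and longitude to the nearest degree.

The haversine formula gives a central angle δ ≈ 0.775 rad (44.4°) between the endpoints. The total great-circle distance is δ·R ≈ 0.775 × 3959 ≈ 3067 mi, so the target fraction is f = 1000/3067 ≈ 0.326.
Interpolate at f ≈ 0.326 with slerp weights a = sin((1−f)δ)/sin δ ≈ 0.713, b = sin(fδ)/sin δ ≈ 0.357.
p = a·p₁ + b·p₂ ≈ (-0.277, -0.959, 0.055); φ = arcsin(p_z) ≈ 3.14°, λ = atan2(p_y, p_x) ≈ -106.08°.

≈ lat 3°, lon -106°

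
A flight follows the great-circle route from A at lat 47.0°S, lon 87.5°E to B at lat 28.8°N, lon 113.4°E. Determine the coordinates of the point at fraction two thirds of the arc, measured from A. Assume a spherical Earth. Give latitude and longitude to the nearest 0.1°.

The haversine formula gives a central angle δ ≈ 1.384 rad (79.3°) between the endpoints.
Interpolate at f = 2/3 with slerp weights a = sin((1−f)δ)/sin δ ≈ 0.453, b = sin(fδ)/sin δ ≈ 0.811.
p = a·p₁ + b·p₂ ≈ (-0.269, 0.961, 0.060); φ = arcsin(p_z) ≈ 3.41°, λ = atan2(p_y, p_x) ≈ 105.63°.

≈ lat 3.4°N, lon 105.6°E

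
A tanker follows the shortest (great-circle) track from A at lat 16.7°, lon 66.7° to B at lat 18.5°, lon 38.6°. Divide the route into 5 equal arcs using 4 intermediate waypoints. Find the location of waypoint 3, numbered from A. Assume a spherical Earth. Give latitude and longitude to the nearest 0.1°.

≈ lat 18.3°, lon 49.9°

Write both endpoints as unit vectors p₁, p₂ with components (cos φ cos λ, cos φ sin λ, sin φ).
The central angle between the endpoints is δ = arccos(p₁·p₂) ≈ 0.468 rad (26.8°).
Interpolate at f = 3/5 with slerp weights a = sin((1−f)δ)/sin δ ≈ 0.413, b = sin(fδ)/sin δ ≈ 0.614.
p = a·p₁ + b·p₂ ≈ (0.612, 0.726, 0.313); φ = arcsin(p_z) ≈ 18.27°, λ = atan2(p_y, p_x) ≈ 49.90°.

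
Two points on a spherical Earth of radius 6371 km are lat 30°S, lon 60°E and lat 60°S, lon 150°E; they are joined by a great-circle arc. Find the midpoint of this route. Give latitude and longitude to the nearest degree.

≈ lat 54°S, lon 90°E

The haversine formula gives a central angle δ ≈ 1.123 rad (64.3°) between the endpoints.
Interpolate at f = 1/2 with slerp weights a = sin((1−f)δ)/sin δ ≈ 0.591, b = sin(fδ)/sin δ ≈ 0.591.
p = a·p₁ + b·p₂ ≈ (0.000, 0.591, -0.807); φ = arcsin(p_z) ≈ -53.79°, λ = atan2(p_y, p_x) ≈ 90.00°.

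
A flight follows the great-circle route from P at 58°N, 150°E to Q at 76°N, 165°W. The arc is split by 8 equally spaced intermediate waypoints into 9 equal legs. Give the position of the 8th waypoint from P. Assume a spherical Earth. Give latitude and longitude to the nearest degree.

The haversine formula gives a central angle δ ≈ 0.419 rad (24.0°) between the endpoints.
Interpolate at f = 8/9 with slerp weights a = sin((1−f)δ)/sin δ ≈ 0.114, b = sin(fδ)/sin δ ≈ 0.894.
p = a·p₁ + b·p₂ ≈ (-0.262, -0.026, 0.965); φ = arcsin(p_z) ≈ 74.77°, λ = atan2(p_y, p_x) ≈ -174.39°.

≈ 75°N, 174°W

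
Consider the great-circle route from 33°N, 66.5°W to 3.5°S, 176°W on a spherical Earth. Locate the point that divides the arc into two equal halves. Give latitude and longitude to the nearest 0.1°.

≈ 24.4°N, 128.3°W

Convert each endpoint to a unit vector on the sphere (x = cos φ cos λ, y = cos φ sin λ, z = sin φ).
The central angle between the endpoints is δ = arccos(p₁·p₂) ≈ 1.889 rad (108.2°).
Interpolate at f = 1/2 with slerp weights a = sin((1−f)δ)/sin δ ≈ 0.853, b = sin(fδ)/sin δ ≈ 0.853.
p = a·p₁ + b·p₂ ≈ (-0.564, -0.715, 0.412); φ = arcsin(p_z) ≈ 24.36°, λ = atan2(p_y, p_x) ≈ -128.25°.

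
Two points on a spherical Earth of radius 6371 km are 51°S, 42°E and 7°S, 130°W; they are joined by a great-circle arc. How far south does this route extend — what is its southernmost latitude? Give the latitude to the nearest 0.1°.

The great circle lies in the plane with unit normal n̂ = (p₁ × p₂)/|p₁ × p₂|.
Here n̂_z ≈ -0.102; the vertex latitude is φ_max = arccos|n̂_z| ≈ 84.1°.
Check via Clairaut: cos φ_max = |cos φ₁| · sin C = cos(51.0°)·sin(170.7°) ≈ 0.102, again giving ≈ 84.1°.

≈ 84.1°S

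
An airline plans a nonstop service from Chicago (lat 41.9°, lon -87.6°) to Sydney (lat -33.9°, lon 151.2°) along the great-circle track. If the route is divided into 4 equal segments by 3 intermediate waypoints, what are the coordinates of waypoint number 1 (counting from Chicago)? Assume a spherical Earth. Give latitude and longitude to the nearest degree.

From cos δ = sin φ₁ sin φ₂ + cos φ₁ cos φ₂ cos Δλ, the central angle is δ ≈ 2.336 rad (133.8°).
Interpolate at f = 1/4 with slerp weights a = sin((1−f)δ)/sin δ ≈ 1.364, b = sin(fδ)/sin δ ≈ 0.764.
p = a·p₁ + b·p₂ ≈ (-0.513, -0.708, 0.484); φ = arcsin(p_z) ≈ 28.97°, λ = atan2(p_y, p_x) ≈ -125.93°.

≈ lat 29°, lon -126°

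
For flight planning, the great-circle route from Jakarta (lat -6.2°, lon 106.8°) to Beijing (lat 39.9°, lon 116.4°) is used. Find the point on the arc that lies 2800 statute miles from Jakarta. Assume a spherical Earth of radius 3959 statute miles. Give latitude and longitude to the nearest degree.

≈ lat 34°, lon 115°

From cos δ = sin φ₁ sin φ₂ + cos φ₁ cos φ₂ cos Δλ, the central angle is δ ≈ 0.819 rad (46.9°). The total great-circle distance is δ·R ≈ 0.819 × 3959 ≈ 3244 mi, so the target fraction is f = 2800/3244 ≈ 0.863.
Interpolate at f ≈ 0.863 with slerp weights a = sin((1−f)δ)/sin δ ≈ 0.153, b = sin(fδ)/sin δ ≈ 0.889.
p = a·p₁ + b·p₂ ≈ (-0.347, 0.757, 0.554); φ = arcsin(p_z) ≈ 33.63°, λ = atan2(p_y, p_x) ≈ 114.65°.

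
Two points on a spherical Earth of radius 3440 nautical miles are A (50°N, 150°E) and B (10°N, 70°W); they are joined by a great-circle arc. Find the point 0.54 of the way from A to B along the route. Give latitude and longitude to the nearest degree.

From cos δ = sin φ₁ sin φ₂ + cos φ₁ cos φ₂ cos Δλ, the central angle is δ ≈ 1.930 rad (110.6°).
Interpolate at f = 0.54 with slerp weights a = sin((1−f)δ)/sin δ ≈ 0.829, b = sin(fδ)/sin δ ≈ 0.923.
p = a·p₁ + b·p₂ ≈ (-0.151, -0.587, 0.795); φ = arcsin(p_z) ≈ 52.67°, λ = atan2(p_y, p_x) ≈ -104.38°.

≈ (53°N, 104°W)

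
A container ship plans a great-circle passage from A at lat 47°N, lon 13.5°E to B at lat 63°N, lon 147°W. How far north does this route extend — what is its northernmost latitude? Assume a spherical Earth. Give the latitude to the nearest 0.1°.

≈ 83.6°N

The great circle lies in the plane with unit normal n̂ = (p₁ × p₂)/|p₁ × p₂|.
Here n̂_z ≈ -0.111; the vertex latitude is φ_max = arccos|n̂_z| ≈ 83.6°.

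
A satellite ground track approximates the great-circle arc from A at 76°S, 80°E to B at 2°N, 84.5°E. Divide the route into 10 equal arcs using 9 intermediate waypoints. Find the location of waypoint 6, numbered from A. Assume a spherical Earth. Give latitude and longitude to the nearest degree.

≈ 29°S, 84°E

From cos δ = sin φ₁ sin φ₂ + cos φ₁ cos φ₂ cos Δλ, the central angle is δ ≈ 1.362 rad (78.0°).
Interpolate at f = 6/10 with slerp weights a = sin((1−f)δ)/sin δ ≈ 0.530, b = sin(fδ)/sin δ ≈ 0.745.
p = a·p₁ + b·p₂ ≈ (0.094, 0.868, -0.488); φ = arcsin(p_z) ≈ -29.21°, λ = atan2(p_y, p_x) ≈ 83.84°.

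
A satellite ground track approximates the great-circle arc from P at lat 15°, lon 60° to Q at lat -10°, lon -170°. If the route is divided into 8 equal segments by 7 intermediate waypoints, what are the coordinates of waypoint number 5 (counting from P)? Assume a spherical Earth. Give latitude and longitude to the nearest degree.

≈ lat 2°, lon 142°

From cos δ = sin φ₁ sin φ₂ + cos φ₁ cos φ₂ cos Δλ, the central angle is δ ≈ 2.287 rad (131.0°).
Interpolate at f = 5/8 with slerp weights a = sin((1−f)δ)/sin δ ≈ 1.002, b = sin(fδ)/sin δ ≈ 1.312.
p = a·p₁ + b·p₂ ≈ (-0.789, 0.614, 0.032); φ = arcsin(p_z) ≈ 1.81°, λ = atan2(p_y, p_x) ≈ 142.09°.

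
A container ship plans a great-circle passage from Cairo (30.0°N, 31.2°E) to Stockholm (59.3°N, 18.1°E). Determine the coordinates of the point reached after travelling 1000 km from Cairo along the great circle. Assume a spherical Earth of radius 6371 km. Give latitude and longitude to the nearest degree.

From cos δ = sin φ₁ sin φ₂ + cos φ₁ cos φ₂ cos Δλ, the central angle is δ ≈ 0.534 rad (30.6°). The total great-circle distance is δ·R ≈ 0.534 × 6371 ≈ 3405 km, so the target fraction is f = 1000/3405 ≈ 0.294.
Interpolate at f ≈ 0.294 with slerp weights a = sin((1−f)δ)/sin δ ≈ 0.724, b = sin(fδ)/sin δ ≈ 0.307.
p = a·p₁ + b·p₂ ≈ (0.685, 0.373, 0.626); φ = arcsin(p_z) ≈ 38.73°, λ = atan2(p_y, p_x) ≈ 28.59°.

≈ (39°N, 29°E)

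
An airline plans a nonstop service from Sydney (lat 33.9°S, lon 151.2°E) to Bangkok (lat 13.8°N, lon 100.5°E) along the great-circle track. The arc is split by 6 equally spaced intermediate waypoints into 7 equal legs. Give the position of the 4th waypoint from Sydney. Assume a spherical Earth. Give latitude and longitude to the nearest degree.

≈ lat 8°S, lon 120°E

The haversine formula gives a central angle δ ≈ 1.184 rad (67.8°) between the endpoints.
Interpolate at f = 4/7 with slerp weights a = sin((1−f)δ)/sin δ ≈ 0.525, b = sin(fδ)/sin δ ≈ 0.676.
p = a·p₁ + b·p₂ ≈ (-0.501, 0.855, -0.131); φ = arcsin(p_z) ≈ -7.55°, λ = atan2(p_y, p_x) ≈ 120.37°.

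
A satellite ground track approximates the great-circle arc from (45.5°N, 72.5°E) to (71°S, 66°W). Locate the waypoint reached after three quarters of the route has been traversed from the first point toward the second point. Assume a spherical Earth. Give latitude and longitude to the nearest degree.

≈ (58°S, 26°E)

Convert each endpoint to a unit vector on the sphere (x = cos φ cos λ, y = cos φ sin λ, z = sin φ).
The central angle between the endpoints is δ = arccos(p₁·p₂) ≈ 2.578 rad (147.7°).
Interpolate at f = 3/4 with slerp weights a = sin((1−f)δ)/sin δ ≈ 1.124, b = sin(fδ)/sin δ ≈ 1.750.
p = a·p₁ + b·p₂ ≈ (0.469, 0.231, -0.853); φ = arcsin(p_z) ≈ -58.49°, λ = atan2(p_y, p_x) ≈ 26.25°.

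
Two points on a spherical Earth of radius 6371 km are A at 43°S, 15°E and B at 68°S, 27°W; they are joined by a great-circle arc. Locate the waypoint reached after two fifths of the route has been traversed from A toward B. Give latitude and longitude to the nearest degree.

From cos δ = sin φ₁ sin φ₂ + cos φ₁ cos φ₂ cos Δλ, the central angle is δ ≈ 0.581 rad (33.3°).
Interpolate at f = 2/5 with slerp weights a = sin((1−f)δ)/sin δ ≈ 0.622, b = sin(fδ)/sin δ ≈ 0.420.
p = a·p₁ + b·p₂ ≈ (0.580, 0.046, -0.814); φ = arcsin(p_z) ≈ -54.44°, λ = atan2(p_y, p_x) ≈ 4.58°.

≈ 54°S, 5°E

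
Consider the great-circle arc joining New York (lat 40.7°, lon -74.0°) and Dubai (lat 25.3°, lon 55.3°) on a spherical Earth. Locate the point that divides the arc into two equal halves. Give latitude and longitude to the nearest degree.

From cos δ = sin φ₁ sin φ₂ + cos φ₁ cos φ₂ cos Δλ, the central angle is δ ≈ 1.727 rad (98.9°).
Interpolate at f = 1/2 with slerp weights a = sin((1−f)δ)/sin δ ≈ 0.769, b = sin(fδ)/sin δ ≈ 0.769.
p = a·p₁ + b·p₂ ≈ (0.557, 0.011, 0.831); φ = arcsin(p_z) ≈ 56.16°, λ = atan2(p_y, p_x) ≈ 1.15°.

≈ lat 56°, lon 1°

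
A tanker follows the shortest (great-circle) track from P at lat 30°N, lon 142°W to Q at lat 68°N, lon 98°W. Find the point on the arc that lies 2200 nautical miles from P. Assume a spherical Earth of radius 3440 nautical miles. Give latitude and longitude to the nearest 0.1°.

≈ lat 62.0°N, lon 114.5°W

Write both endpoints as unit vectors p₁, p₂ with components (cos φ cos λ, cos φ sin λ, sin φ).
The central angle between the endpoints is δ = arccos(p₁·p₂) ≈ 0.800 rad (45.8°). The total great-circle distance is δ·R ≈ 0.800 × 3440 ≈ 2751 nmi, so the target fraction is f = 2200/2751 ≈ 0.800.
Interpolate at f ≈ 0.800 with slerp weights a = sin((1−f)δ)/sin δ ≈ 0.222, b = sin(fδ)/sin δ ≈ 0.832.
p = a·p₁ + b·p₂ ≈ (-0.195, -0.427, 0.883); φ = arcsin(p_z) ≈ 61.98°, λ = atan2(p_y, p_x) ≈ -114.54°.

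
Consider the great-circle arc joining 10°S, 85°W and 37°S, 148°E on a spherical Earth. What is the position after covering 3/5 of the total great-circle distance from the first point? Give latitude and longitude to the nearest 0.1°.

The haversine formula gives a central angle δ ≈ 1.949 rad (111.6°) between the endpoints.
Interpolate at f = 3/5 with slerp weights a = sin((1−f)δ)/sin δ ≈ 0.756, b = sin(fδ)/sin δ ≈ 0.990.
p = a·p₁ + b·p₂ ≈ (-0.606, -0.323, -0.727); φ = arcsin(p_z) ≈ -46.66°, λ = atan2(p_y, p_x) ≈ -151.95°.

≈ 46.7°S, 151.9°W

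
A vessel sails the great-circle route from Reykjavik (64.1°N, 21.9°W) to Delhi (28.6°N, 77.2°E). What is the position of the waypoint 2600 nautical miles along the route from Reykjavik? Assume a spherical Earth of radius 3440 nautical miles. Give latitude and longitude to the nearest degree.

≈ 50°N, 60°E

From cos δ = sin φ₁ sin φ₂ + cos φ₁ cos φ₂ cos Δλ, the central angle is δ ≈ 1.192 rad (68.3°). The total great-circle distance is δ·R ≈ 1.192 × 3440 ≈ 4100 nmi, so the target fraction is f = 2600/4100 ≈ 0.634.
Interpolate at f ≈ 0.634 with slerp weights a = sin((1−f)δ)/sin δ ≈ 0.455, b = sin(fδ)/sin δ ≈ 0.738.
p = a·p₁ + b·p₂ ≈ (0.328, 0.558, 0.762); φ = arcsin(p_z) ≈ 49.67°, λ = atan2(p_y, p_x) ≈ 59.57°.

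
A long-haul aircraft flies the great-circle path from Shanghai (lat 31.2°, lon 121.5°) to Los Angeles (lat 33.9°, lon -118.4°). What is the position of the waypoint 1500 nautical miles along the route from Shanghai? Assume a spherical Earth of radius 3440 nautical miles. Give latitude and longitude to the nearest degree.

≈ lat 46°, lon 147°

Write both endpoints as unit vectors p₁, p₂ with components (cos φ cos λ, cos φ sin λ, sin φ).
The central angle between the endpoints is δ = arccos(p₁·p₂) ≈ 1.638 rad (93.8°). The total great-circle distance is δ·R ≈ 1.638 × 3440 ≈ 5635 nmi, so the target fraction is f = 1500/5635 ≈ 0.266.
Interpolate at f ≈ 0.266 with slerp weights a = sin((1−f)δ)/sin δ ≈ 0.935, b = sin(fδ)/sin δ ≈ 0.423.
p = a·p₁ + b·p₂ ≈ (-0.585, 0.373, 0.720); φ = arcsin(p_z) ≈ 46.09°, λ = atan2(p_y, p_x) ≈ 147.49°.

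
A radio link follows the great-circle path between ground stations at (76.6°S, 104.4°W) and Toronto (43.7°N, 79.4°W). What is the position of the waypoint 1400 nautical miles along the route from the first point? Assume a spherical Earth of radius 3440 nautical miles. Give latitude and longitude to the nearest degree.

≈ (54°S, 91°W)

Write both endpoints as unit vectors p₁, p₂ with components (cos φ cos λ, cos φ sin λ, sin φ).
The central angle between the endpoints is δ = arccos(p₁·p₂) ≈ 2.118 rad (121.3°). The total great-circle distance is δ·R ≈ 2.118 × 3440 ≈ 7286 nmi, so the target fraction is f = 1400/7286 ≈ 0.192.
Interpolate at f ≈ 0.192 with slerp weights a = sin((1−f)δ)/sin δ ≈ 1.159, b = sin(fδ)/sin δ ≈ 0.463.
p = a·p₁ + b·p₂ ≈ (-0.005, -0.590, -0.808); φ = arcsin(p_z) ≈ -53.87°, λ = atan2(p_y, p_x) ≈ -90.50°.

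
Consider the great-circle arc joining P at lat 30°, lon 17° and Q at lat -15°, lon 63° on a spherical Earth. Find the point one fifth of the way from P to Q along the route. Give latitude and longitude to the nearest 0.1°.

≈ lat 21.7°, lon 27.6°

From cos δ = sin φ₁ sin φ₂ + cos φ₁ cos φ₂ cos Δλ, the central angle is δ ≈ 1.102 rad (63.1°).
Interpolate at f = 1/5 with slerp weights a = sin((1−f)δ)/sin δ ≈ 0.865, b = sin(fδ)/sin δ ≈ 0.245.
p = a·p₁ + b·p₂ ≈ (0.824, 0.430, 0.369); φ = arcsin(p_z) ≈ 21.66°, λ = atan2(p_y, p_x) ≈ 27.56°.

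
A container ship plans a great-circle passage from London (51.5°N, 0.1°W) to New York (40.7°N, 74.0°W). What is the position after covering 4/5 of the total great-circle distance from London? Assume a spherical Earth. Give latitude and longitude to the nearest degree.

Convert each endpoint to a unit vector on the sphere (x = cos φ cos λ, y = cos φ sin λ, z = sin φ).
The central angle between the endpoints is δ = arccos(p₁·p₂) ≈ 0.875 rad (50.1°).
Interpolate at f = 4/5 with slerp weights a = sin((1−f)δ)/sin δ ≈ 0.227, b = sin(fδ)/sin δ ≈ 0.839.
p = a·p₁ + b·p₂ ≈ (0.317, -0.612, 0.725); φ = arcsin(p_z) ≈ 46.45°, λ = atan2(p_y, p_x) ≈ -62.64°.

≈ 46°N, 63°W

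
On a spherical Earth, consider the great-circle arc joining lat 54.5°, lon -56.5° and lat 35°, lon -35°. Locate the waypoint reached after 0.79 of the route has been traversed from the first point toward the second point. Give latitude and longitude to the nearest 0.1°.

Convert each endpoint to a unit vector on the sphere (x = cos φ cos λ, y = cos φ sin λ, z = sin φ).
The central angle between the endpoints is δ = arccos(p₁·p₂) ≈ 0.429 rad (24.6°).
Interpolate at f = 0.79 with slerp weights a = sin((1−f)δ)/sin δ ≈ 0.216, b = sin(fδ)/sin δ ≈ 0.799.
p = a·p₁ + b·p₂ ≈ (0.606, -0.480, 0.634); φ = arcsin(p_z) ≈ 39.38°, λ = atan2(p_y, p_x) ≈ -38.41°.

≈ lat 39.4°, lon -38.4°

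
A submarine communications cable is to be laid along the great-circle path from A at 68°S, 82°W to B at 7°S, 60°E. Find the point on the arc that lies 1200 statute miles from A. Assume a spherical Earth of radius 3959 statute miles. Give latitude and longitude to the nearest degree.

≈ 77°S, 29°W

From cos δ = sin φ₁ sin φ₂ + cos φ₁ cos φ₂ cos Δλ, the central angle is δ ≈ 1.752 rad (100.4°). The total great-circle distance is δ·R ≈ 1.752 × 3959 ≈ 6935 mi, so the target fraction is f = 1200/6935 ≈ 0.173.
Interpolate at f ≈ 0.173 with slerp weights a = sin((1−f)δ)/sin δ ≈ 1.009, b = sin(fδ)/sin δ ≈ 0.303.
p = a·p₁ + b·p₂ ≈ (0.203, -0.113, -0.973); φ = arcsin(p_z) ≈ -76.54°, λ = atan2(p_y, p_x) ≈ -29.18°.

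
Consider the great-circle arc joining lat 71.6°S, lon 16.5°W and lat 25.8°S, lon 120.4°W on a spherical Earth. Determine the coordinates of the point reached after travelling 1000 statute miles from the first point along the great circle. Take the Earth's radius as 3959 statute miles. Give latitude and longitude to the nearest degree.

Convert each endpoint to a unit vector on the sphere (x = cos φ cos λ, y = cos φ sin λ, z = sin φ).
The central angle between the endpoints is δ = arccos(p₁·p₂) ≈ 1.219 rad (69.8°). The total great-circle distance is δ·R ≈ 1.219 × 3959 ≈ 4825 mi, so the target fraction is f = 1000/4825 ≈ 0.207.
Interpolate at f ≈ 0.207 with slerp weights a = sin((1−f)δ)/sin δ ≈ 0.876, b = sin(fδ)/sin δ ≈ 0.266.
p = a·p₁ + b·p₂ ≈ (0.144, -0.285, -0.948); φ = arcsin(p_z) ≈ -71.36°, λ = atan2(p_y, p_x) ≈ -63.22°.

≈ lat 71°S, lon 63°W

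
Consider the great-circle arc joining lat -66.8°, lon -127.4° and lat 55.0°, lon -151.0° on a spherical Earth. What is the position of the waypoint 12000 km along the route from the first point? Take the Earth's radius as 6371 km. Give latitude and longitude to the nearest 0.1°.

≈ lat 40.0°, lon -147.3°

From cos δ = sin φ₁ sin φ₂ + cos φ₁ cos φ₂ cos Δλ, the central angle is δ ≈ 2.148 rad (123.1°). The total great-circle distance is δ·R ≈ 2.148 × 6371 ≈ 13686 km, so the target fraction is f = 12000/13686 ≈ 0.877.
Interpolate at f ≈ 0.877 with slerp weights a = sin((1−f)δ)/sin δ ≈ 0.312, b = sin(fδ)/sin δ ≈ 1.136.
p = a·p₁ + b·p₂ ≈ (-0.644, -0.413, 0.643); φ = arcsin(p_z) ≈ 40.04°, λ = atan2(p_y, p_x) ≈ -147.31°.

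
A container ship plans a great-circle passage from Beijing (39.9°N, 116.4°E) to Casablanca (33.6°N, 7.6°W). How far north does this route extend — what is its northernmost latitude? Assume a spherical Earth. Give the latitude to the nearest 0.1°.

The great circle lies in the plane with unit normal n̂ = (p₁ × p₂)/|p₁ × p₂|.
Here n̂_z ≈ -0.530; the vertex latitude is φ_max = arccos|n̂_z| ≈ 58.0°.

≈ 58.0°N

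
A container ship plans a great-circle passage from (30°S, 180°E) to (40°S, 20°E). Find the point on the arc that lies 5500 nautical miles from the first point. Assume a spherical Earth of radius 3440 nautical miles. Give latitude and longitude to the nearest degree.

≈ (55°S, 29°E)

Convert each endpoint to a unit vector on the sphere (x = cos φ cos λ, y = cos φ sin λ, z = sin φ).
The central angle between the endpoints is δ = arccos(p₁·p₂) ≈ 1.878 rad (107.6°). The total great-circle distance is δ·R ≈ 1.878 × 3440 ≈ 6459 nmi, so the target fraction is f = 5500/6459 ≈ 0.852.
Interpolate at f ≈ 0.852 with slerp weights a = sin((1−f)δ)/sin δ ≈ 0.289, b = sin(fδ)/sin δ ≈ 1.049.
p = a·p₁ + b·p₂ ≈ (0.505, 0.275, -0.818); φ = arcsin(p_z) ≈ -54.92°, λ = atan2(p_y, p_x) ≈ 28.55°.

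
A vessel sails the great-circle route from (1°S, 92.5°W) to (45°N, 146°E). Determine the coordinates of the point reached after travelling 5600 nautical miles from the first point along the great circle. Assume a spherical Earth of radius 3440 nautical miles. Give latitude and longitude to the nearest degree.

≈ (49°N, 174°E)

The haversine formula gives a central angle δ ≈ 1.962 rad (112.4°) between the endpoints. The total great-circle distance is δ·R ≈ 1.962 × 3440 ≈ 6751 nmi, so the target fraction is f = 5600/6751 ≈ 0.830.
Interpolate at f ≈ 0.830 with slerp weights a = sin((1−f)δ)/sin δ ≈ 0.355, b = sin(fδ)/sin δ ≈ 1.080.
p = a·p₁ + b·p₂ ≈ (-0.649, 0.072, 0.758); φ = arcsin(p_z) ≈ 49.25°, λ = atan2(p_y, p_x) ≈ 173.65°.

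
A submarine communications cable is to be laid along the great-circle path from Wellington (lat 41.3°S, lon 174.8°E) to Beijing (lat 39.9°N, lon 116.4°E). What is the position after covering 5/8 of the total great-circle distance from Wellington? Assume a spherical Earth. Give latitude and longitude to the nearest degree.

≈ lat 10°N, lon 139°E

Convert each endpoint to a unit vector on the sphere (x = cos φ cos λ, y = cos φ sin λ, z = sin φ).
The central angle between the endpoints is δ = arccos(p₁·p₂) ≈ 1.692 rad (97.0°).
Interpolate at f = 5/8 with slerp weights a = sin((1−f)δ)/sin δ ≈ 0.597, b = sin(fδ)/sin δ ≈ 0.878.
p = a·p₁ + b·p₂ ≈ (-0.746, 0.644, 0.169); φ = arcsin(p_z) ≈ 9.72°, λ = atan2(p_y, p_x) ≈ 139.22°.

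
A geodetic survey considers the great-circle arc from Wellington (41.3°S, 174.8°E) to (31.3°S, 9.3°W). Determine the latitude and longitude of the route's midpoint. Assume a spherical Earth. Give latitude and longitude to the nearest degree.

≈ (84°S, 36°W)

Convert each endpoint to a unit vector on the sphere (x = cos φ cos λ, y = cos φ sin λ, z = sin φ).
The central angle between the endpoints is δ = arccos(p₁·p₂) ≈ 1.873 rad (107.3°).
Interpolate at f = 1/2 with slerp weights a = sin((1−f)δ)/sin δ ≈ 0.844, b = sin(fδ)/sin δ ≈ 0.844.
p = a·p₁ + b·p₂ ≈ (0.080, -0.059, -0.995); φ = arcsin(p_z) ≈ -84.28°, λ = atan2(p_y, p_x) ≈ -36.37°.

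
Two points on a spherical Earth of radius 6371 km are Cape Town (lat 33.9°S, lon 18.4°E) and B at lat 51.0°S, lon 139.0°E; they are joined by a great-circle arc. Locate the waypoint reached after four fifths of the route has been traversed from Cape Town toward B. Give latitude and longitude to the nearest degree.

≈ lat 60°S, lon 115°E

Write both endpoints as unit vectors p₁, p₂ with components (cos φ cos λ, cos φ sin λ, sin φ).
The central angle between the endpoints is δ = arccos(p₁·p₂) ≈ 1.402 rad (80.4°).
Interpolate at f = 4/5 with slerp weights a = sin((1−f)δ)/sin δ ≈ 0.281, b = sin(fδ)/sin δ ≈ 0.914.
p = a·p₁ + b·p₂ ≈ (-0.213, 0.451, -0.867); φ = arcsin(p_z) ≈ -60.09°, λ = atan2(p_y, p_x) ≈ 115.28°.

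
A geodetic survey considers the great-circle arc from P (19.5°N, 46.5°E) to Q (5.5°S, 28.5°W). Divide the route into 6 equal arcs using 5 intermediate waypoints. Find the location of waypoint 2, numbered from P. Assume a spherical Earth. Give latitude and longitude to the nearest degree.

≈ (13°N, 20°E)

The haversine formula gives a central angle δ ≈ 1.358 rad (77.8°) between the endpoints.
Interpolate at f = 2/6 with slerp weights a = sin((1−f)δ)/sin δ ≈ 0.805, b = sin(fδ)/sin δ ≈ 0.448.
p = a·p₁ + b·p₂ ≈ (0.914, 0.338, 0.226); φ = arcsin(p_z) ≈ 13.05°, λ = atan2(p_y, p_x) ≈ 20.29°.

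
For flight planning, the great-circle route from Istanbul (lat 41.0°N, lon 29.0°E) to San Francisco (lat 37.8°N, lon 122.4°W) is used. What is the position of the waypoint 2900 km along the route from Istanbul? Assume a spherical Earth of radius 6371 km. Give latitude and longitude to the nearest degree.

≈ lat 64°N, lon 7°E

Write both endpoints as unit vectors p₁, p₂ with components (cos φ cos λ, cos φ sin λ, sin φ).
The central angle between the endpoints is δ = arccos(p₁·p₂) ≈ 1.693 rad (97.0°). The total great-circle distance is δ·R ≈ 1.693 × 6371 ≈ 10783 km, so the target fraction is f = 2900/10783 ≈ 0.269.
Interpolate at f ≈ 0.269 with slerp weights a = sin((1−f)δ)/sin δ ≈ 0.952, b = sin(fδ)/sin δ ≈ 0.443.
p = a·p₁ + b·p₂ ≈ (0.441, 0.053, 0.896); φ = arcsin(p_z) ≈ 63.64°, λ = atan2(p_y, p_x) ≈ 6.83°.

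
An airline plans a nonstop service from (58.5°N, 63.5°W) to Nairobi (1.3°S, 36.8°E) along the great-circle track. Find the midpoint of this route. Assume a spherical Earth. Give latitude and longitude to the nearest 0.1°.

≈ (38.5°N, 7.2°E)

From cos δ = sin φ₁ sin φ₂ + cos φ₁ cos φ₂ cos Δλ, the central angle is δ ≈ 1.684 rad (96.5°).
Interpolate at f = 1/2 with slerp weights a = sin((1−f)δ)/sin δ ≈ 0.751, b = sin(fδ)/sin δ ≈ 0.751.
p = a·p₁ + b·p₂ ≈ (0.776, 0.099, 0.623); φ = arcsin(p_z) ≈ 38.54°, λ = atan2(p_y, p_x) ≈ 7.24°.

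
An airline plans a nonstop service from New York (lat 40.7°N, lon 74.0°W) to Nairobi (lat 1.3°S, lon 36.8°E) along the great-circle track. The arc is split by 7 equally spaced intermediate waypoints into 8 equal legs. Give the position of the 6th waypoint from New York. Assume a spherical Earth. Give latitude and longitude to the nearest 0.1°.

≈ lat 16.3°N, lon 16.6°E

The haversine formula gives a central angle δ ≈ 1.859 rad (106.5°) between the endpoints.
Interpolate at f = 6/8 with slerp weights a = sin((1−f)δ)/sin δ ≈ 0.467, b = sin(fδ)/sin δ ≈ 1.027.
p = a·p₁ + b·p₂ ≈ (0.920, 0.274, 0.281); φ = arcsin(p_z) ≈ 16.35°, λ = atan2(p_y, p_x) ≈ 16.61°.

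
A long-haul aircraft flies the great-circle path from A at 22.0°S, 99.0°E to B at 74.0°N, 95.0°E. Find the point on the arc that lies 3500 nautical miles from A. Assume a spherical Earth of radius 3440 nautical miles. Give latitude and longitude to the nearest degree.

≈ 36°N, 98°E

Write both endpoints as unit vectors p₁, p₂ with components (cos φ cos λ, cos φ sin λ, sin φ).
The central angle between the endpoints is δ = arccos(p₁·p₂) ≈ 1.676 rad (96.0°). The total great-circle distance is δ·R ≈ 1.676 × 3440 ≈ 5766 nmi, so the target fraction is f = 3500/5766 ≈ 0.607.
Interpolate at f ≈ 0.607 with slerp weights a = sin((1−f)δ)/sin δ ≈ 0.616, b = sin(fδ)/sin δ ≈ 0.856.
p = a·p₁ + b·p₂ ≈ (-0.110, 0.799, 0.592); φ = arcsin(p_z) ≈ 36.28°, λ = atan2(p_y, p_x) ≈ 97.83°.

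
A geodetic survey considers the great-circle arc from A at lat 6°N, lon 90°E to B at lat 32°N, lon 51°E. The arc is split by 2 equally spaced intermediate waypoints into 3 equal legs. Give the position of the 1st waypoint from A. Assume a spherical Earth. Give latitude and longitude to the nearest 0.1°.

≈ lat 15.5°N, lon 78.3°E

Convert each endpoint to a unit vector on the sphere (x = cos φ cos λ, y = cos φ sin λ, z = sin φ).
The central angle between the endpoints is δ = arccos(p₁·p₂) ≈ 0.780 rad (44.7°).
Interpolate at f = 1/3 with slerp weights a = sin((1−f)δ)/sin δ ≈ 0.707, b = sin(fδ)/sin δ ≈ 0.366.
p = a·p₁ + b·p₂ ≈ (0.195, 0.944, 0.268); φ = arcsin(p_z) ≈ 15.52°, λ = atan2(p_y, p_x) ≈ 78.32°.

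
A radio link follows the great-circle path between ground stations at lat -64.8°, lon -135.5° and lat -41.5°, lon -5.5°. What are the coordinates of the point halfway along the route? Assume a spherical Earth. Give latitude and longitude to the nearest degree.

≈ lat -70°, lon -40°

From cos δ = sin φ₁ sin φ₂ + cos φ₁ cos φ₂ cos Δλ, the central angle is δ ≈ 1.165 rad (66.8°).
Interpolate at f = 1/2 with slerp weights a = sin((1−f)δ)/sin δ ≈ 0.599, b = sin(fδ)/sin δ ≈ 0.599.
p = a·p₁ + b·p₂ ≈ (0.265, -0.222, -0.939); φ = arcsin(p_z) ≈ -69.81°, λ = atan2(p_y, p_x) ≈ -39.96°.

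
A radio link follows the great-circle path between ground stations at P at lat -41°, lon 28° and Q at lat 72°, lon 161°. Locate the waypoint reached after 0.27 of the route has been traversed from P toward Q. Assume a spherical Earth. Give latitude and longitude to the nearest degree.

From cos δ = sin φ₁ sin φ₂ + cos φ₁ cos φ₂ cos Δλ, the central angle is δ ≈ 2.470 rad (141.5°).
Interpolate at f = 0.27 with slerp weights a = sin((1−f)δ)/sin δ ≈ 1.564, b = sin(fδ)/sin δ ≈ 0.995.
p = a·p₁ + b·p₂ ≈ (0.752, 0.654, -0.080); φ = arcsin(p_z) ≈ -4.62°, λ = atan2(p_y, p_x) ≈ 41.03°.

≈ lat -5°, lon 41°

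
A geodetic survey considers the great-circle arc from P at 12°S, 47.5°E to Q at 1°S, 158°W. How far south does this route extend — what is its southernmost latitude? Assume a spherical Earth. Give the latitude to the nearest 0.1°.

≈ 28.0°S

The great circle lies in the plane with unit normal n̂ = (p₁ × p₂)/|p₁ × p₂|.
Here n̂_z ≈ +0.883; the vertex latitude is φ_max = arccos|n̂_z| ≈ 28.0°.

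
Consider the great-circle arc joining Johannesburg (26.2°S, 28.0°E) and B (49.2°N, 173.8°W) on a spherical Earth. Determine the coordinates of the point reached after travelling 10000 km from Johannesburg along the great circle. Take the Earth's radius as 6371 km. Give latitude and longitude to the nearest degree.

≈ (51°N, 81°E)

From cos δ = sin φ₁ sin φ₂ + cos φ₁ cos φ₂ cos Δλ, the central angle is δ ≈ 2.644 rad (151.5°). The total great-circle distance is δ·R ≈ 2.644 × 6371 ≈ 16843 km, so the target fraction is f = 10000/16843 ≈ 0.594.
Interpolate at f ≈ 0.594 with slerp weights a = sin((1−f)δ)/sin δ ≈ 1.841, b = sin(fδ)/sin δ ≈ 2.094.
p = a·p₁ + b·p₂ ≈ (0.098, 0.628, 0.772); φ = arcsin(p_z) ≈ 50.56°, λ = atan2(p_y, p_x) ≈ 81.11°.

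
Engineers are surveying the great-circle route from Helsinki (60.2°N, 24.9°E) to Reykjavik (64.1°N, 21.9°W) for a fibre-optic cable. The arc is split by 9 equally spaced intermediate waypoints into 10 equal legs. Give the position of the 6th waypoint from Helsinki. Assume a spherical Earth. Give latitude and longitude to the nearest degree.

Convert each endpoint to a unit vector on the sphere (x = cos φ cos λ, y = cos φ sin λ, z = sin φ).
The central angle between the endpoints is δ = arccos(p₁·p₂) ≈ 0.379 rad (21.7°).
Interpolate at f = 6/10 with slerp weights a = sin((1−f)δ)/sin δ ≈ 0.408, b = sin(fδ)/sin δ ≈ 0.609.
p = a·p₁ + b·p₂ ≈ (0.431, -0.014, 0.902); φ = arcsin(p_z) ≈ 64.46°, λ = atan2(p_y, p_x) ≈ -1.84°.

≈ (64°N, 2°W)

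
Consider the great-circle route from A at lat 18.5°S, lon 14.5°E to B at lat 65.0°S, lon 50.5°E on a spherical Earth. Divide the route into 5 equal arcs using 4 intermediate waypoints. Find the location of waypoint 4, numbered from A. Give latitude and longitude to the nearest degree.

Write both endpoints as unit vectors p₁, p₂ with components (cos φ cos λ, cos φ sin λ, sin φ).
The central angle between the endpoints is δ = arccos(p₁·p₂) ≈ 0.912 rad (52.3°).
Interpolate at f = 4/5 with slerp weights a = sin((1−f)δ)/sin δ ≈ 0.229, b = sin(fδ)/sin δ ≈ 0.843.
p = a·p₁ + b·p₂ ≈ (0.437, 0.329, -0.837); φ = arcsin(p_z) ≈ -56.81°, λ = atan2(p_y, p_x) ≈ 36.99°.

≈ lat 57°S, lon 37°E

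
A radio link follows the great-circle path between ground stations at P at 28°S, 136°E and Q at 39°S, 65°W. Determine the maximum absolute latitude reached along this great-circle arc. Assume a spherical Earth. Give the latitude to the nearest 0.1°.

The great circle lies in the plane with unit normal n̂ = (p₁ × p₂)/|p₁ × p₂|.
Here n̂_z ≈ +0.262; the vertex latitude is φ_max = arccos|n̂_z| ≈ 74.8°.
Check via Clairaut: cos φ_max = |cos φ₁| · sin C = cos(28.0°)·sin(162.7°) ≈ 0.262, again giving ≈ 74.8°.

≈ 74.8°S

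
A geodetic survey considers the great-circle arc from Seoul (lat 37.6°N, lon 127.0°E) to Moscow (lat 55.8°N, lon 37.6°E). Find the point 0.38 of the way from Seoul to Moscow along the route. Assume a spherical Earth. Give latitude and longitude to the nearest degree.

Convert each endpoint to a unit vector on the sphere (x = cos φ cos λ, y = cos φ sin λ, z = sin φ).
The central angle between the endpoints is δ = arccos(p₁·p₂) ≈ 1.036 rad (59.4°).
Interpolate at f = 0.38 with slerp weights a = sin((1−f)δ)/sin δ ≈ 0.696, b = sin(fδ)/sin δ ≈ 0.446.
p = a·p₁ + b·p₂ ≈ (-0.133, 0.594, 0.794); φ = arcsin(p_z) ≈ 52.53°, λ = atan2(p_y, p_x) ≈ 102.67°.

≈ lat 53°N, lon 103°E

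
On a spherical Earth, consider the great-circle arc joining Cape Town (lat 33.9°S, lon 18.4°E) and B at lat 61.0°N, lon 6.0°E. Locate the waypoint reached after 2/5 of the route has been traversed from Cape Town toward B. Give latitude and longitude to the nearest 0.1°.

≈ lat 4.1°N, lon 14.7°E

The haversine formula gives a central angle δ ≈ 1.666 rad (95.4°) between the endpoints.
Interpolate at f = 2/5 with slerp weights a = sin((1−f)δ)/sin δ ≈ 0.845, b = sin(fδ)/sin δ ≈ 0.621.
p = a·p₁ + b·p₂ ≈ (0.965, 0.253, 0.072); φ = arcsin(p_z) ≈ 4.11°, λ = atan2(p_y, p_x) ≈ 14.68°.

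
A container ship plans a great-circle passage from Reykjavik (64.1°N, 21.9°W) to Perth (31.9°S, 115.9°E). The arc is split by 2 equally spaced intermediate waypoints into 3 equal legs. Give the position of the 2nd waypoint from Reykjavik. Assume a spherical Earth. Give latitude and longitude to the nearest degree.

≈ 11°N, 97°E

The haversine formula gives a central angle δ ≈ 2.419 rad (138.6°) between the endpoints.
Interpolate at f = 2/3 with slerp weights a = sin((1−f)δ)/sin δ ≈ 1.091, b = sin(fδ)/sin δ ≈ 1.511.
p = a·p₁ + b·p₂ ≈ (-0.118, 0.976, 0.183); φ = arcsin(p_z) ≈ 10.57°, λ = atan2(p_y, p_x) ≈ 96.89°.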